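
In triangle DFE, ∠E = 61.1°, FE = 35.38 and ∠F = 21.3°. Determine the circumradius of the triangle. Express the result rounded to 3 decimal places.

17.847

The third angle is ∠D = 180° − ∠F − ∠E = 97.60°.
Law of sines: ED = FE·sin F/sin D ≈ 12.966.
Law of sines: DF = FE·sin E/sin D ≈ 31.248.
Circumradius = FE/(2 sin D) ≈ 17.847.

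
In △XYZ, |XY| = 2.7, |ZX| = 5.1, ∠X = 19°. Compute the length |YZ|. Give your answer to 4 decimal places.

2.6945

By the law of cosines, |YZ|² = |ZX|² + |XY|² − 2·|ZX|·|XY|·cos X = 7.2604, so |YZ| ≈ 2.6945.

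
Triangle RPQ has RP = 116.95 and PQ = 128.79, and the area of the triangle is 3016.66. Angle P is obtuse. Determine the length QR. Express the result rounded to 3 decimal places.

240.553

From area = ½·RP·PQ·sin P, we get sin P = 2·area/(RP·PQ) ≈ 0.40057.
Taking the obtuse solution, ∠P ≈ 2.729 rad.
Law of cosines then gives QR ≈ 240.55.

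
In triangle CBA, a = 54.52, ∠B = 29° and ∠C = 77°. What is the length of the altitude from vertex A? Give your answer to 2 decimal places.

26.79

The third angle is ∠A = 180° − ∠C − ∠B = 74.00°.
Law of sines: c = a·sin C/sin A ≈ 55.263.
Law of sines: b = a·sin B/sin A ≈ 27.497.
Area = ½·a·c·sin B ≈ 730.36.
The altitude from A has length 2·area/a ≈ 26.792.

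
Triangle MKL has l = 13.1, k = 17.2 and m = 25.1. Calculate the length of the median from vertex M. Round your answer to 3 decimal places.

8.731

Median from M: ½√(2·k² + 2·l² − m²) ≈ 8.7305.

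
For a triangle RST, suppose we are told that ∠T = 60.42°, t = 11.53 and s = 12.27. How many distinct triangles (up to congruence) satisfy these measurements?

2

s·sin T = 12.27·sin(60.42°) ≈ 10.67.
Since s sin T < t < s (10.67 < 11.53 < 12.27), two triangles exist.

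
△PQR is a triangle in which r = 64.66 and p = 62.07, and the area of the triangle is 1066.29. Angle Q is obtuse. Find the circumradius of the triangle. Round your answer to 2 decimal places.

From area = ½·r·p·sin Q, we get sin Q = 2·area/(r·p) ≈ 0.53136.
Taking the obtuse solution, ∠Q ≈ 147.90°.
Law of cosines then gives q ≈ 121.79.
Circumradius = q/(2 sin Q) ≈ 114.61.

114.61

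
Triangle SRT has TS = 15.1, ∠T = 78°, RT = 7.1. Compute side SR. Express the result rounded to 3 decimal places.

By the law of cosines, SR² = RT² + TS² − 2·RT·TS·cos T = 233.84, so SR ≈ 15.292.

15.292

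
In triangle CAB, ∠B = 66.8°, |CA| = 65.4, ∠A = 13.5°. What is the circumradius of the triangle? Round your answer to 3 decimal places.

35.577

The third angle is ∠C = 180° − ∠A − ∠B = 99.70°.
Law of sines: |AB| = |CA|·sin C/sin B ≈ 70.137.
Law of sines: |BC| = |CA|·sin A/sin B ≈ 16.611.
Circumradius = |CA|/(2 sin B) ≈ 35.577.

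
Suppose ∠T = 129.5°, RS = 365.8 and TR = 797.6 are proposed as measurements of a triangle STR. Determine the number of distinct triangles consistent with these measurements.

TR·sin T = 797.6·sin(129.5°) ≈ 615.4.
Since ∠T is not acute, a triangle exists only if RS > TR; here RS ≤ TR, so there is no triangle.

0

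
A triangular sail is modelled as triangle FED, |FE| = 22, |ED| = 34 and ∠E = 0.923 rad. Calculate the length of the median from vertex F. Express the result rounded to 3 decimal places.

By the law of cosines, |DF|² = |FE|² + |ED|² − 2·|FE|·|ED|·cos E = 737.27, so |DF| ≈ 27.153.
Median from F: ½√(2·|DF|² + 2·|FE|² − |ED|²) ≈ 17.934.

m_F ≈ 17.934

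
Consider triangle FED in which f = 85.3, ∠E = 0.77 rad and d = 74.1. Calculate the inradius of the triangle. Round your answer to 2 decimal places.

r ≈ 19.99

By the law of cosines, e² = d² + f² − 2·d·f·cos E = 3691.5, so e ≈ 60.757.
Area = ½·d·f·sin E ≈ 2200.
Semiperimeter s = (85.3+60.757+74.1)/2 = 110.08.
Inradius = area/s = 2200/110.08 ≈ 19.986.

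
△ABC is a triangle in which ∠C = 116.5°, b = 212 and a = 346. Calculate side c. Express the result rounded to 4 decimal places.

479.7072

By the law of cosines, c² = a² + b² − 2·a·b·cos C = 2.3012e+05, so c ≈ 479.71.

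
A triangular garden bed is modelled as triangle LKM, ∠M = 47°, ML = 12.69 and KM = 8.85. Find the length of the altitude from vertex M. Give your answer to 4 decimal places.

By the law of cosines, LK² = KM² + ML² − 2·KM·ML·cos M = 86.173, so LK ≈ 9.2829.
Area = ½·KM·ML·sin M ≈ 41.068.
The altitude from M has length 2·area/LK ≈ 8.848.

8.8480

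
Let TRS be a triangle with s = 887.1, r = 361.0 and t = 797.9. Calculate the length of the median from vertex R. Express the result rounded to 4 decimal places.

Median from R: ½√(2·s² + 2·t² − r²) ≈ 824.15.

824.1451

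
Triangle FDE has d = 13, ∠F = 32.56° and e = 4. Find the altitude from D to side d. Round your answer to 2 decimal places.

By the law of cosines, f² = d² + e² − 2·d·e·cos F = 97.346, so f ≈ 9.8664.
Area = ½·d·e·sin F ≈ 13.993.
The altitude from D has length 2·area/d ≈ 2.1527.

h_D ≈ 2.15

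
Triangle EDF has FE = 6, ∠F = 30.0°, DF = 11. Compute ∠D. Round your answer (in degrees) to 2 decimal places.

∠D ≈ 27.33°

By the law of cosines, ED² = DF² + FE² − 2·DF·FE·cos F = 42.685, so ED ≈ 6.5333.
Law of cosines again: cos D = (ED² + DF² − FE²)/(2·ED·DF) ≈ 0.88834, so ∠D ≈ 27.33°.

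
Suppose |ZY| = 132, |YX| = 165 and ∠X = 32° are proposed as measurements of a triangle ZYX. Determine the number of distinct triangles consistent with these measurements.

2

|YX|·sin X = 165·sin(32°) ≈ 87.44.
Since |YX| sin X < |ZY| < |YX| (87.44 < 132 < 165), two triangles exist.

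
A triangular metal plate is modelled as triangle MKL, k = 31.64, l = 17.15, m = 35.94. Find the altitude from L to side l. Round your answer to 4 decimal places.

31.6398

Semiperimeter s = (35.94 + 31.64 + 17.15)/2 = 42.365.
Heron's formula: area = √(42.365·6.425·10.725·25.215) ≈ 271.31.
The altitude from L has length 2·area/l ≈ 31.64.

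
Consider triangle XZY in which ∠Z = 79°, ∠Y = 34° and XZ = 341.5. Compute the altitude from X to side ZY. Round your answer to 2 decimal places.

h_X ≈ 335.23

The third angle is ∠X = 180° − ∠Z − ∠Y = 67.00°.
Law of sines: ZY = XZ·sin X/sin Y ≈ 562.15.
Law of sines: YX = XZ·sin Z/sin Y ≈ 599.48.
Area = ½·XZ·ZY·sin Z ≈ 94224.
The altitude from X has length 2·area/ZY ≈ 335.23.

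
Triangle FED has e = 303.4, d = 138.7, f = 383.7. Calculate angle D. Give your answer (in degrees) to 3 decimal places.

19.079

By the law of cosines, cos D = (f² + e² − d²) / (2·f·e) ≈ 0.94507, so ∠D ≈ 19.08°.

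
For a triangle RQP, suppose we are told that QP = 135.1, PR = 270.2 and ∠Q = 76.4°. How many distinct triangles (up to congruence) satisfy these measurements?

QP·sin Q = 135.1·sin(76.4°) ≈ 131.3.
Since PR ≥ QP, exactly one triangle exists.

1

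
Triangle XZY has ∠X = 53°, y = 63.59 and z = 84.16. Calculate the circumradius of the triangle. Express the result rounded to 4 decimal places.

R ≈ 42.8529

By the law of cosines, x² = z² + y² − 2·z·y·cos X = 4685.1, so x ≈ 68.448.
Area = ½·z·y·sin X ≈ 2137.
Circumradius = x/(2 sin X) ≈ 42.853.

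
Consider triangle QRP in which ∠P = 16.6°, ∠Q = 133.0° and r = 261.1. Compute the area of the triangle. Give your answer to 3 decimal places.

The third angle is ∠R = 180° − ∠P − ∠Q = 30.40°.
Law of sines: q = r·sin Q/sin R ≈ 377.36.
Law of sines: p = r·sin P/sin R ≈ 147.41.
Area = ½·r·q·sin P ≈ 14074.

14074.218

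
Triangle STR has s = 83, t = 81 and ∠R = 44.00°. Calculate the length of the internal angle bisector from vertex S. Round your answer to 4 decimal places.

57.3470

By the law of cosines, r² = s² + t² − 2·s·t·cos R = 3777.8, so r ≈ 61.463.
Law of cosines again: cos S = (t² + r² − s²)/(2·t·r) ≈ 0.34646, so ∠S ≈ 69.73°.
The bisector from S has length 2·t·r·cos(∠S/2)/(t+r) ≈ 57.347.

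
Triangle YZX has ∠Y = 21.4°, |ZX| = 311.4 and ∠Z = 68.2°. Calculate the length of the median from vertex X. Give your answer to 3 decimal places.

m_X ≈ 424.686

The third angle is ∠X = 180° − ∠Y − ∠Z = 90.40°.
Law of sines: |XY| = |ZX|·sin Z/sin Y ≈ 792.41.
Law of sines: |YZ| = |ZX|·sin X/sin Y ≈ 853.42.
Median from X: ½√(2·|ZX|² + 2·|XY|² − |YZ|²) ≈ 424.69.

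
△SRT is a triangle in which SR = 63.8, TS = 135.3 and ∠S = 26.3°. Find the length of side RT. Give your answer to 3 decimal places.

83.062

By the law of cosines, RT² = TS² + SR² − 2·TS·SR·cos S = 6899.3, so RT ≈ 83.062.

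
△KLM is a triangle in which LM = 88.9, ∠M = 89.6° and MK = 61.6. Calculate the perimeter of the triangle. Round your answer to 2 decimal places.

perimeter ≈ 258.30

By the law of cosines, KL² = LM² + MK² − 2·LM·MK·cos M = 11621, so KL ≈ 107.8.
Semiperimeter s = (88.9+61.6+107.8)/2 = 129.15.
Perimeter = 88.9 + 61.6 + 107.8 = 258.3.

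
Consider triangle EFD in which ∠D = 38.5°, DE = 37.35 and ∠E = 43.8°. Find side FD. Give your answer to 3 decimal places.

The third angle is ∠F = 180° − ∠D − ∠E = 97.70°.
Law of sines: FD = DE·sin E/sin F ≈ 26.087.

26.087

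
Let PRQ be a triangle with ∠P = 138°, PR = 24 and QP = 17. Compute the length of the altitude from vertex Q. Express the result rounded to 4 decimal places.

h_Q ≈ 11.3752

By the law of cosines, RQ² = QP² + PR² − 2·QP·PR·cos P = 1471.4, so RQ ≈ 38.359.
Area = ½·QP·PR·sin P ≈ 136.5.
The altitude from Q has length 2·area/PR ≈ 11.375.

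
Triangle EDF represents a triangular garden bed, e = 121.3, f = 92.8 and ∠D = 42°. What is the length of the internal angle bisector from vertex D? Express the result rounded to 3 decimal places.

By the law of cosines, d² = f² + e² − 2·f·e·cos D = 6594.9, so d ≈ 81.209.
The bisector from D has length 2·f·e·cos(∠D/2)/(f+e) ≈ 98.169.

t_D ≈ 98.169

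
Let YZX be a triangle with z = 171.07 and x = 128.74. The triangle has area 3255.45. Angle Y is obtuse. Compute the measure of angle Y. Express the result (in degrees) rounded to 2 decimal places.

162.80

From area = ½·z·x·sin Y, we get sin Y = 2·area/(z·x) ≈ 0.29563.
Taking the obtuse solution, ∠Y ≈ 162.80°.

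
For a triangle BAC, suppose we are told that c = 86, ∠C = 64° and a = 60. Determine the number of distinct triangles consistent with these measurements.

a·sin C = 60·sin(64°) ≈ 53.93.
Since c ≥ a, exactly one triangle exists.

1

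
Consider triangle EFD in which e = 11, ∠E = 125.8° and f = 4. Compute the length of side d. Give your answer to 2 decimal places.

Law of sines: sin F = f·sin E/e ≈ 0.29493.
Since e ≥ f, only the acute value applies: ∠F ≈ 17.15°.
Then ∠D = 180° − ∠E − ∠F ≈ 37.05°.
Law of sines gives d = e·sin D/sin E ≈ 8.1709.

8.17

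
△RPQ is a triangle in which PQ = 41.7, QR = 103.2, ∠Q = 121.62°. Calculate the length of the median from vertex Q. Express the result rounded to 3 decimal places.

By the law of cosines, RP² = PQ² + QR² − 2·PQ·QR·cos Q = 16902, so RP ≈ 130.01.
Median from Q: ½√(2·PQ² + 2·QR² − RP²) ≈ 44.375.

m_Q ≈ 44.375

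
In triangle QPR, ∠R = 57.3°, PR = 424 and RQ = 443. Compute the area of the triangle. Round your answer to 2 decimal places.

Area = ½·PR·RQ·sin R ≈ 79031.

79031.33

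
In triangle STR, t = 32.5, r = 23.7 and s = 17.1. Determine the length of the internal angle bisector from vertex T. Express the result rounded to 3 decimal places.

By the law of cosines, cos T = (r² + s² − t²) / (2·r·s) ≈ -0.24940, so ∠T ≈ 104.44°.
The bisector from T has length 2·r·s·cos(∠T/2)/(r+s) ≈ 12.17.

t_T ≈ 12.170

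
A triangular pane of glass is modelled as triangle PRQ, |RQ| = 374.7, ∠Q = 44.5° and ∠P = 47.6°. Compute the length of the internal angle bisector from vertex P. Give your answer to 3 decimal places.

The third angle is ∠R = 180° − ∠Q − ∠P = 87.90°.
Law of sines: |QP| = |RQ|·sin R/sin P ≈ 507.07.
Law of sines: |PR| = |RQ|·sin Q/sin P ≈ 355.65.
The bisector from P has length 2·|QP|·|PR|·cos(∠P/2)/(|QP|+|PR|) ≈ 382.52.

382.518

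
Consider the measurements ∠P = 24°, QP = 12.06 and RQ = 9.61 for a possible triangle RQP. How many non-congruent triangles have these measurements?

QP·sin P = 12.06·sin(24°) ≈ 4.905.
Since QP sin P < RQ < QP (4.905 < 9.61 < 12.06), two triangles exist.

2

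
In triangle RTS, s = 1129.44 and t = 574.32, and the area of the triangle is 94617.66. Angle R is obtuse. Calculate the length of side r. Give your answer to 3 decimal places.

1687.117

From area = ½·t·s·sin R, we get sin R = 2·area/(t·s) ≈ 0.29173.
Taking the obtuse solution, ∠R ≈ 163.04°.
Law of cosines then gives r ≈ 1687.1.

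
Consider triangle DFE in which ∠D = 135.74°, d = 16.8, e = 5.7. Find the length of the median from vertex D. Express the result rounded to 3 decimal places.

m_D ≈ 4.538

Law of sines: sin E = e·sin D/d ≈ 0.23679.
Since d ≥ e, only the acute value applies: ∠E ≈ 13.70°.
Then ∠F = 180° − ∠D − ∠E ≈ 30.56°.
Law of sines gives f = d·sin F/sin D ≈ 12.24.
Median from D: ½√(2·f² + 2·e² − d²) ≈ 4.538.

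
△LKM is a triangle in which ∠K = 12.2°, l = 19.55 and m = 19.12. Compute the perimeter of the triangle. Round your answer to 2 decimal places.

perimeter ≈ 42.80

By the law of cosines, k² = m² + l² − 2·m·l·cos K = 17.069, so k ≈ 4.1314.
Semiperimeter s = (19.55+4.1314+19.12)/2 = 21.401.
Perimeter = 19.55 + 4.1314 + 19.12 = 42.801.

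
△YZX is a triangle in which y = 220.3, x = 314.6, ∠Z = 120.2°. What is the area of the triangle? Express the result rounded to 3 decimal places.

Area = ½·x·y·sin Z ≈ 29950.

area ≈ 29949.879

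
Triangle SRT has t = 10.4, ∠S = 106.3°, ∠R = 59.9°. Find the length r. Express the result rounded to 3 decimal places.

37.720

The third angle is ∠T = 180° − ∠S − ∠R = 13.80°.
Law of sines: r = t·sin R/sin T ≈ 37.72.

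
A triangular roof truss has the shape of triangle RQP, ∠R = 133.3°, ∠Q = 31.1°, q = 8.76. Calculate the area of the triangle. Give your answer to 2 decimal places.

The third angle is ∠P = 180° − ∠R − ∠Q = 15.60°.
Law of sines: r = q·sin R/sin Q ≈ 12.342.
Law of sines: p = q·sin P/sin Q ≈ 4.5607.
Area = ½·q·r·sin P ≈ 14.538.

14.54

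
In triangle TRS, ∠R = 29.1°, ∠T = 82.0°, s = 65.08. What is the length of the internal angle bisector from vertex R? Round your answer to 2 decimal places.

The third angle is ∠S = 180° − ∠T − ∠R = 68.90°.
Law of sines: t = s·sin T/sin S ≈ 69.078.
Law of sines: r = s·sin R/sin S ≈ 33.925.
The bisector from R has length 2·s·t·cos(∠R/2)/(s+t) ≈ 64.87.

t_R ≈ 64.87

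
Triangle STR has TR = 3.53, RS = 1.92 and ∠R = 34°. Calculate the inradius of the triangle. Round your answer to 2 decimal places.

0.49

By the law of cosines, ST² = TR² + RS² − 2·TR·RS·cos R = 4.9095, so ST ≈ 2.2157.
Area = ½·TR·RS·sin R ≈ 1.895.
Semiperimeter s = (3.53+1.92+2.2157)/2 = 3.8329.
Inradius = area/s = 1.895/3.8329 ≈ 0.49441.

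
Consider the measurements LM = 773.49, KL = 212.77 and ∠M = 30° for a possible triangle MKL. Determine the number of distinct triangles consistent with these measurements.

LM·sin M = 773.49·sin(30°) ≈ 386.7.
Since KL = 212.77 < 386.7 = LM sin M, no triangle exists.

0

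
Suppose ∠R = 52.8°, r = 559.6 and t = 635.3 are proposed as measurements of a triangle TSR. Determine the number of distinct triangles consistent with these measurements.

t·sin R = 635.3·sin(52.8°) ≈ 506.
Since t sin R < r < t (506 < 559.6 < 635.3), two triangles exist.

2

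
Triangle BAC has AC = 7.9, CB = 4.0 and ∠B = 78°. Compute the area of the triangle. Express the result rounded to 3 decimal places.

Law of sines: sin A = CB·sin B/AC ≈ 0.49526.
Since AC ≥ CB, only the acute value applies: ∠A ≈ 29.69°.
Then ∠C = 180° − ∠B − ∠A ≈ 72.31°.
Law of sines gives BA = AC·sin C/sin B ≈ 7.6947.
Area = ½·AC·CB·sin C ≈ 15.053.

area ≈ 15.053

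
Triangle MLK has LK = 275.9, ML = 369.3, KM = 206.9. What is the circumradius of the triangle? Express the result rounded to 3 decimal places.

By the law of cosines, cos M = (KM² + ML² − LK²) / (2·KM·ML) ≈ 0.67447, so ∠M ≈ 47.59°.
Circumradius = LK/(2 sin M) ≈ 186.85.

R ≈ 186.846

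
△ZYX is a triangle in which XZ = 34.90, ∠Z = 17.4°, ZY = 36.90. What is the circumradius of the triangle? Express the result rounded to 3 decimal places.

By the law of cosines, YX² = XZ² + ZY² − 2·XZ·ZY·cos Z = 121.86, so YX ≈ 11.039.
Area = ½·XZ·ZY·sin Z ≈ 192.55.
Circumradius = YX/(2 sin Z) ≈ 18.457.

R ≈ 18.457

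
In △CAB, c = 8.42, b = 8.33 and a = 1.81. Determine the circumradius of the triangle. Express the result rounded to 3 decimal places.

R ≈ 4.217

By the law of cosines, cos C = (a² + b² − c²) / (2·a·b) ≈ 0.05865, so ∠C ≈ 86.64°.
Circumradius = c/(2 sin C) ≈ 4.2173.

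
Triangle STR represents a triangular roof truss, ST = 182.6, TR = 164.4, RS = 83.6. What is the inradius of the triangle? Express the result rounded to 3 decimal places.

Semiperimeter s = (164.4 + 83.6 + 182.6)/2 = 215.3.
Heron's formula: area = √(215.3·50.9·131.7·32.7) ≈ 6869.9.
Inradius = area/s = 6869.9/215.3 ≈ 31.908.

r ≈ 31.908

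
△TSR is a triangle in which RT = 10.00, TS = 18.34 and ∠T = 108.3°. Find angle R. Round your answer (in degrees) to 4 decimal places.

∠R ≈ 47.8543°

By the law of cosines, SR² = RT² + TS² − 2·RT·TS·cos T = 551.53, so SR ≈ 23.485.
Law of cosines again: cos R = (SR² + RT² − TS²)/(2·SR·RT) ≈ 0.67102, so ∠R ≈ 47.85°.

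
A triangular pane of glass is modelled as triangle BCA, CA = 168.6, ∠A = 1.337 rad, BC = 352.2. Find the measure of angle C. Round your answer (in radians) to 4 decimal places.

Law of sines: sin B = CA·sin A/BC ≈ 0.46568.
Since BC ≥ CA, only the acute value applies: ∠B ≈ 0.484 rad.
Then ∠C = π − ∠A − ∠B ≈ 1.320 rad.

∠C ≈ 1.3202 rad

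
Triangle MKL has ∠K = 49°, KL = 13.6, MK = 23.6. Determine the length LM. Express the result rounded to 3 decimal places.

17.910

By the law of cosines, LM² = MK² + KL² − 2·MK·KL·cos K = 320.78, so LM ≈ 17.91.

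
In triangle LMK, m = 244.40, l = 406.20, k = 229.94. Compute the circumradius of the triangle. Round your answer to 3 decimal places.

By the law of cosines, cos L = (m² + k² − l²) / (2·m·k) ≈ -0.46617, so ∠L ≈ 117.79°.
Circumradius = l/(2 sin L) ≈ 229.57.

R ≈ 229.570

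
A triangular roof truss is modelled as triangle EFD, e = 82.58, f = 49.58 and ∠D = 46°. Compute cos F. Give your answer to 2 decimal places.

cos F ≈ 0.80

By the law of cosines, d² = e² + f² − 2·e·f·cos D = 3589.3, so d ≈ 59.911.
Law of cosines again: cos F = (d² + e² − f²)/(2·d·e) ≈ 0.80351, so ∠F ≈ 36.53°.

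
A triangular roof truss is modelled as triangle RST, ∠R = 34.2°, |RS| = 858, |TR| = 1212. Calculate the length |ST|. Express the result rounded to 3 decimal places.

696.385

By the law of cosines, |ST|² = |TR|² + |RS|² − 2·|TR|·|RS|·cos R = 4.8495e+05, so |ST| ≈ 696.39.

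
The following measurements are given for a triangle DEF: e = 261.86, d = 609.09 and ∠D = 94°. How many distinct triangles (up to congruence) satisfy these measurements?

1

e·sin D = 261.86·sin(94°) ≈ 261.2.
Since ∠D is not acute, a triangle exists only if d > e; here d > e, so there is exactly one triangle.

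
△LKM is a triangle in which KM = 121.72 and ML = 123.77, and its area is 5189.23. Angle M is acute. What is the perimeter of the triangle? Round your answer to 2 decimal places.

From area = ½·KM·ML·sin M, we get sin M = 2·area/(KM·ML) ≈ 0.68890.
Taking the acute solution, ∠M ≈ 43.54°.
Law of cosines then gives LK ≈ 91.074.
Perimeter = 121.72 + 123.77 + 91.074 = 336.56.

perimeter ≈ 336.56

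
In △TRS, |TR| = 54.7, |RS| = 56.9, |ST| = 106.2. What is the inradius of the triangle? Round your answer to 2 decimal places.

8.36

Semiperimeter s = (56.9 + 106.2 + 54.7)/2 = 108.9.
Heron's formula: area = √(108.9·52·2.7·54.2) ≈ 910.33.
Inradius = area/s = 910.33/108.9 ≈ 8.3593.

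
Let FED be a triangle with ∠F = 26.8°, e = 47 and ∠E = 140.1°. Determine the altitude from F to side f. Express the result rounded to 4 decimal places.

h_F ≈ 10.6526

The third angle is ∠D = 180° − ∠F − ∠E = 13.10°.
Law of sines: f = e·sin F/sin E ≈ 33.036.
Law of sines: d = e·sin D/sin E ≈ 16.607.
Area = ½·e·f·sin D ≈ 175.96.
The altitude from F has length 2·area/f ≈ 10.653.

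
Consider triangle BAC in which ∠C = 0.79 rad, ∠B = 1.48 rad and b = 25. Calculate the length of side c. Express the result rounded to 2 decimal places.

The third angle is ∠A = π − ∠C − ∠B = 0.872 rad.
Law of sines: c = b·sin C/sin B ≈ 17.832.

17.83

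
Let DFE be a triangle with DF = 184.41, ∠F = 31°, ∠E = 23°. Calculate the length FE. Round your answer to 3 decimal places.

381.825

The third angle is ∠D = 180° − ∠F − ∠E = 126.00°.
Law of sines: FE = DF·sin D/sin E ≈ 381.82.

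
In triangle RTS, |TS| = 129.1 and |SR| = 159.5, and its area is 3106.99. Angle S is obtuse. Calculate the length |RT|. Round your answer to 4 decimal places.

From area = ½·|TS|·|SR|·sin S, we get sin S = 2·area/(|TS|·|SR|) ≈ 0.30177.
Taking the obtuse solution, ∠S ≈ 162.44°.
Law of cosines then gives |RT| ≈ 285.25.

285.2542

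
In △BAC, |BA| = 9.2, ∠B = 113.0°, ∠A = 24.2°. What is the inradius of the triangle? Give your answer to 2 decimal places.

The third angle is ∠C = 180° − ∠B − ∠A = 42.80°.
Law of sines: |AC| = |BA|·sin B/sin C ≈ 12.464.
Law of sines: |CB| = |BA|·sin A/sin C ≈ 5.5506.
Area = ½·|BA|·|AC|·sin A ≈ 23.503.
Semiperimeter s = (12.464+5.5506+9.2)/2 = 13.607.
Inradius = area/s = 23.503/13.607 ≈ 1.7272.

r ≈ 1.73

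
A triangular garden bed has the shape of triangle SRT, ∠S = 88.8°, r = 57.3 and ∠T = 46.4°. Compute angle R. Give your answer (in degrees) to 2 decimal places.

∠R ≈ 44.80°

The third angle is ∠R = 180° − ∠T − ∠S = 44.80°.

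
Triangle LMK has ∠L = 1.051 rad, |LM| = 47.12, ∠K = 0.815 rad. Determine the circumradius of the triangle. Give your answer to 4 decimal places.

The third angle is ∠M = π − ∠K − ∠L = 1.276 rad.
Law of sines: |MK| = |LM|·sin L/sin K ≈ 56.198.
Law of sines: |KL| = |LM|·sin M/sin K ≈ 61.949.
Circumradius = |LM|/(2 sin K) ≈ 32.375.

R ≈ 32.3748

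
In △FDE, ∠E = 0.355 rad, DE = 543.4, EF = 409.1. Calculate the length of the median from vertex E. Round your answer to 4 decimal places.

468.9172

By the law of cosines, FD² = DE² + EF² − 2·DE·EF·cos E = 45759, so FD ≈ 213.91.
Median from E: ½√(2·DE² + 2·EF² − FD²) ≈ 468.92.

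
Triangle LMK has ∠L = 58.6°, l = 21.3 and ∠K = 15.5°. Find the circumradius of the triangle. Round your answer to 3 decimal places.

The third angle is ∠M = 180° − ∠K − ∠L = 105.90°.
Law of sines: m = l·sin M/sin L ≈ 24.
Law of sines: k = l·sin K/sin L ≈ 6.6688.
Circumradius = l/(2 sin L) ≈ 12.477.

R ≈ 12.477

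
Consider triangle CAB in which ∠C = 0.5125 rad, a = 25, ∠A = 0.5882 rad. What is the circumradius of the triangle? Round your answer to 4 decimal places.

The third angle is ∠B = π − ∠C − ∠A = 2.0409 rad.
Law of sines: c = a·sin C/sin A ≈ 22.094.
Law of sines: b = a·sin B/sin A ≈ 40.169.
Circumradius = a/(2 sin A) ≈ 22.528.

R ≈ 22.5280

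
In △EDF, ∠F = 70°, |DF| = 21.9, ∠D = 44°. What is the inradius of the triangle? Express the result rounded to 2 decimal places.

r ≈ 5.61

The third angle is ∠E = 180° − ∠D − ∠F = 66.00°.
Law of sines: |FE| = |DF|·sin D/sin E ≈ 16.653.
Law of sines: |ED| = |DF|·sin F/sin E ≈ 22.527.
Area = ½·|DF|·|FE|·sin F ≈ 171.35.
Semiperimeter s = (21.9+16.653+22.527)/2 = 30.54.
Inradius = area/s = 171.35/30.54 ≈ 5.6107.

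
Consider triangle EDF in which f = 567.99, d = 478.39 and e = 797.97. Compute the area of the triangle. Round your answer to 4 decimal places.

134176.8536

Semiperimeter s = (797.97 + 478.39 + 567.99)/2 = 922.18.
Heron's formula: area = √(922.18·124.21·443.79·354.19) ≈ 1.3418e+05.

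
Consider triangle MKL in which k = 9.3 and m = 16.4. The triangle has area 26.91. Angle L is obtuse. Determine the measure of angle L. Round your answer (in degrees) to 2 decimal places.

From area = ½·m·k·sin L, we get sin L = 2·area/(m·k) ≈ 0.35287.
Taking the obtuse solution, ∠L ≈ 159.34°.

∠L ≈ 159.34°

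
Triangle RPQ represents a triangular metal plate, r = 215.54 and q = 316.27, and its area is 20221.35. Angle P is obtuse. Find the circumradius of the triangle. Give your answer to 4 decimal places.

426.6149

From area = ½·q·r·sin P, we get sin P = 2·area/(q·r) ≈ 0.59327.
Taking the obtuse solution, ∠P ≈ 2.506 rad.
Law of cosines then gives p ≈ 506.2.
Circumradius = p/(2 sin P) ≈ 426.61.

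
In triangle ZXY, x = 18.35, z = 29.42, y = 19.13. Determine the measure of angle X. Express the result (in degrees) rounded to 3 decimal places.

By the law of cosines, cos X = (y² + z² − x²) / (2·y·z) ≈ 0.79492, so ∠X ≈ 37.35°.

∠X ≈ 37.352°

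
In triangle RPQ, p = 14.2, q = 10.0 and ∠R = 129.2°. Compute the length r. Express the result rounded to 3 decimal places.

21.935

By the law of cosines, r² = p² + q² − 2·p·q·cos R = 481.14, so r ≈ 21.935.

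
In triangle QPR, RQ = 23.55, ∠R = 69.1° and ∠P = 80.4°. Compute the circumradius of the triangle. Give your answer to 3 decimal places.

The third angle is ∠Q = 180° − ∠P − ∠R = 30.50°.
Law of sines: PR = RQ·sin Q/sin P ≈ 12.122.
Law of sines: QP = RQ·sin R/sin P ≈ 22.313.
Circumradius = RQ/(2 sin P) ≈ 11.942.

11.942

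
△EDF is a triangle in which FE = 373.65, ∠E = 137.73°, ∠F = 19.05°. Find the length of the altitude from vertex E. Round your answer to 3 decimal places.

The third angle is ∠D = 180° − ∠F − ∠E = 23.22°.
Law of sines: DF = FE·sin E/sin D ≈ 637.46.
Law of sines: ED = FE·sin F/sin D ≈ 309.33.
Area = ½·FE·DF·sin F ≈ 38871.
The altitude from E has length 2·area/DF ≈ 121.96.

h_E ≈ 121.957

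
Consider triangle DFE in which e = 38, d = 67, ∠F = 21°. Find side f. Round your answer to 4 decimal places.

By the law of cosines, f² = e² + d² − 2·e·d·cos F = 1179.2, so f ≈ 34.34.

34.3396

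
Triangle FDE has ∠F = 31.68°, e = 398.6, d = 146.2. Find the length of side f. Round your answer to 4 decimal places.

284.7322

By the law of cosines, f² = d² + e² − 2·d·e·cos F = 81072, so f ≈ 284.73.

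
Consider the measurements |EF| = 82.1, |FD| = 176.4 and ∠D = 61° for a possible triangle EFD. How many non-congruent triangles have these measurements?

0

|FD|·sin D = 176.4·sin(61°) ≈ 154.3.
Since |EF| = 82.1 < 154.3 = |FD| sin D, no triangle exists.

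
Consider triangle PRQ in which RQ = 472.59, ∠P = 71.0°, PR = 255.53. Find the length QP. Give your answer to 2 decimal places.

489.35

Law of sines: sin Q = PR·sin P/RQ ≈ 0.51124.
Since RQ ≥ PR, only the acute value applies: ∠Q ≈ 30.75°.
Then ∠R = 180° − ∠P − ∠Q ≈ 78.25°.
Law of sines gives QP = RQ·sin R/sin P ≈ 489.35.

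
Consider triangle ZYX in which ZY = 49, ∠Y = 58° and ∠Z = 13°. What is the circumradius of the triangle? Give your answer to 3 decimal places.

R ≈ 25.912

The third angle is ∠X = 180° − ∠Z − ∠Y = 109.00°.
Law of sines: YX = ZY·sin Z/sin X ≈ 11.658.
Law of sines: XZ = ZY·sin Y/sin X ≈ 43.949.
Circumradius = ZY/(2 sin X) ≈ 25.912.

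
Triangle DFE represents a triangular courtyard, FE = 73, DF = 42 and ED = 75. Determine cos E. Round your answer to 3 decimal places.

By the law of cosines, cos E = (FE² + ED² − DF²) / (2·FE·ED) ≈ 0.83927, so ∠E ≈ 32.94°.

cos E ≈ 0.839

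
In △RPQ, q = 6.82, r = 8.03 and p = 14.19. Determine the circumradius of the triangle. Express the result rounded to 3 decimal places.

12.555

By the law of cosines, cos R = (p² + q² − r²) / (2·p·q) ≈ 0.94749, so ∠R ≈ 18.65°.
Circumradius = r/(2 sin R) ≈ 12.555.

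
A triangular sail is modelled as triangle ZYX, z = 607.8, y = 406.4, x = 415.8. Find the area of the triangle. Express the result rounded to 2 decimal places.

Semiperimeter s = (607.8 + 406.4 + 415.8)/2 = 715.
Heron's formula: area = √(715·107.2·308.6·299.2) ≈ 84126.

area ≈ 84125.79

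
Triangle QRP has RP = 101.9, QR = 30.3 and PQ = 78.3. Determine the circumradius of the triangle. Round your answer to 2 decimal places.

71.62

By the law of cosines, cos Q = (PQ² + QR² − RP²) / (2·PQ·QR) ≈ -0.70277, so ∠Q ≈ 134.65°.
Circumradius = RP/(2 sin Q) ≈ 71.618.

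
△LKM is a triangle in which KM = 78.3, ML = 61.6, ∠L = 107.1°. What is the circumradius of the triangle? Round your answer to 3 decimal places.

Law of sines: sin K = ML·sin L/KM ≈ 0.75194.
Since KM ≥ ML, only the acute value applies: ∠K ≈ 48.76°.
Then ∠M = 180° − ∠L − ∠K ≈ 24.14°.
Law of sines gives LK = KM·sin M/sin L ≈ 33.505.
Circumradius = KM/(2 sin L) ≈ 40.961.

40.961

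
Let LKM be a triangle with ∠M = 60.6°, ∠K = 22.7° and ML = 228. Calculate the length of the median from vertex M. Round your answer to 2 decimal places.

The third angle is ∠L = 180° − ∠K − ∠M = 96.70°.
Law of sines: KM = ML·sin L/sin K ≈ 586.78.
Law of sines: LK = ML·sin M/sin K ≈ 514.73.
Median from M: ½√(2·KM² + 2·ML² − LK²) ≈ 363.2.

363.20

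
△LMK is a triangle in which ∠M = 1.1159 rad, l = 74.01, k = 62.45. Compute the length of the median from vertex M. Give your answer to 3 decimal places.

57.963

By the law of cosines, m² = k² + l² − 2·k·l·cos M = 5316, so m ≈ 72.911.
Median from M: ½√(2·k² + 2·l² − m²) ≈ 57.963.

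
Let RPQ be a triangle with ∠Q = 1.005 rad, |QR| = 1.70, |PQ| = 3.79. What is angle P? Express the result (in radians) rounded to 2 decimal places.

By the law of cosines, |RP|² = |PQ|² + |QR|² − 2·|PQ|·|QR|·cos Q = 10.346, so |RP| ≈ 3.2165.
Law of cosines again: cos P = (|RP|² + |PQ|² − |QR|²)/(2·|RP|·|PQ|) ≈ 0.89496, so ∠P ≈ 0.462 rad.

0.46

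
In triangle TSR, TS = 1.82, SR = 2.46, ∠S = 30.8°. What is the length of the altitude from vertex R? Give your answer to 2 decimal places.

By the law of cosines, RT² = TS² + SR² − 2·TS·SR·cos S = 1.6725, so RT ≈ 1.2933.
Area = ½·TS·SR·sin S ≈ 1.1463.
The altitude from R has length 2·area/TS ≈ 1.2596.

1.26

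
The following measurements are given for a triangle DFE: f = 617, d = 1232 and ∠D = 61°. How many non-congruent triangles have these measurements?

f·sin D = 617·sin(61°) ≈ 539.6.
Since d ≥ f, exactly one triangle exists.

1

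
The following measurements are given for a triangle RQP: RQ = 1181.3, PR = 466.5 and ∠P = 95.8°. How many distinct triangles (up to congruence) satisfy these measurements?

1

PR·sin P = 466.5·sin(95.8°) ≈ 464.1.
Since ∠P is not acute, a triangle exists only if RQ > PR; here RQ > PR, so there is exactly one triangle.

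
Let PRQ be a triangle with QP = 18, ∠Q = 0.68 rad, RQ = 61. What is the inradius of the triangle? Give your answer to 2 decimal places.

By the law of cosines, PR² = RQ² + QP² − 2·RQ·QP·cos Q = 2337.5, so PR ≈ 48.347.
Area = ½·RQ·QP·sin Q ≈ 345.21.
Semiperimeter s = (61+18+48.347)/2 = 63.674.
Inradius = area/s = 345.21/63.674 ≈ 5.4215.

r ≈ 5.42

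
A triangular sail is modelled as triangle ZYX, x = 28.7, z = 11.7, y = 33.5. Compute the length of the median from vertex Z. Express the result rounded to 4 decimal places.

Median from Z: ½√(2·y² + 2·x² − z²) ≈ 30.639.

m_Z ≈ 30.6390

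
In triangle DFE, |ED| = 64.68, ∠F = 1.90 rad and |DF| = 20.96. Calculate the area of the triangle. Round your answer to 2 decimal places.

543.34

Law of sines: sin E = |DF|·sin F/|ED| ≈ 0.30666.
Since |ED| ≥ |DF|, only the acute value applies: ∠E ≈ 0.312 rad.
Then ∠D = π − ∠F − ∠E ≈ 0.930 rad.
Law of sines gives |FE| = |ED|·sin D/sin F ≈ 54.788.
Area = ½·|ED|·|DF|·sin D ≈ 543.34.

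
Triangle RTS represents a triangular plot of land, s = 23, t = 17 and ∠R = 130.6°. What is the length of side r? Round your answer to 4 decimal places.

By the law of cosines, r² = t² + s² − 2·t·s·cos R = 1326.9, so r ≈ 36.427.

36.4267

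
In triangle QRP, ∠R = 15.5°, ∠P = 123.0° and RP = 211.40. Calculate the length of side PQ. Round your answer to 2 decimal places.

The third angle is ∠Q = 180° − ∠R − ∠P = 41.50°.
Law of sines: PQ = RP·sin R/sin Q ≈ 85.259.

85.26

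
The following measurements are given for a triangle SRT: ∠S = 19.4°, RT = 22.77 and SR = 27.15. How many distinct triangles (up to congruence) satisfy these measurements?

SR·sin S = 27.15·sin(19.4°) ≈ 9.018.
Since SR sin S < RT < SR (9.018 < 22.77 < 27.15), two triangles exist.

2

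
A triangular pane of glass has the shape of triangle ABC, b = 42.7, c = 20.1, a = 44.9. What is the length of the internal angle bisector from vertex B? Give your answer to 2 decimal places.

By the law of cosines, cos B = (c² + a² − b²) / (2·c·a) ≈ 0.33060, so ∠B ≈ 70.69°.
The bisector from B has length 2·c·a·cos(∠B/2)/(c+a) ≈ 22.65.

22.65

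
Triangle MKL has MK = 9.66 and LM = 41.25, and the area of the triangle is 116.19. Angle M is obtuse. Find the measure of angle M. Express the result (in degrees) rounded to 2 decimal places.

∠M ≈ 144.33°

From area = ½·LM·MK·sin M, we get sin M = 2·area/(LM·MK) ≈ 0.58317.
Taking the obtuse solution, ∠M ≈ 144.33°.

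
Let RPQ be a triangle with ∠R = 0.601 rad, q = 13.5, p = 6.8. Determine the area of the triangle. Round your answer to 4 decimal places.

Area = ½·p·q·sin R ≈ 25.955.

25.9550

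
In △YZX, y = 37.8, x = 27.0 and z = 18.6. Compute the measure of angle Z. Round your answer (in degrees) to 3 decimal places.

∠Z ≈ 27.420°

By the law of cosines, cos Z = (x² + y² − z²) / (2·x·y) ≈ 0.88765, so ∠Z ≈ 27.42°.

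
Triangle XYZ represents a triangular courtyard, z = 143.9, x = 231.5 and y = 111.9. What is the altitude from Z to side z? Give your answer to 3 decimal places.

h_Z ≈ 86.691

Semiperimeter s = (231.5 + 111.9 + 143.9)/2 = 243.65.
Heron's formula: area = √(243.65·12.15·131.75·99.75) ≈ 6237.4.
The altitude from Z has length 2·area/z ≈ 86.691.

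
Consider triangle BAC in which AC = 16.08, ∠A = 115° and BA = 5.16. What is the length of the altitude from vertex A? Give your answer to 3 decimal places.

3.989

By the law of cosines, CB² = BA² + AC² − 2·BA·AC·cos A = 355.32, so CB ≈ 18.85.
Area = ½·BA·AC·sin A ≈ 37.599.
The altitude from A has length 2·area/CB ≈ 3.9893.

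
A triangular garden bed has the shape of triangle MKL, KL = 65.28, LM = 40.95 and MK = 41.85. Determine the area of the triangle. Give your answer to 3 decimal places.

Semiperimeter s = (65.28 + 40.95 + 41.85)/2 = 74.04.
Heron's formula: area = √(74.04·8.76·33.09·32.19) ≈ 831.18.

831.178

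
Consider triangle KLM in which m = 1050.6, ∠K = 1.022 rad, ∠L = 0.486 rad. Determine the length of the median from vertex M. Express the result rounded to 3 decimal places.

498.225

The third angle is ∠M = π − ∠K − ∠L = 1.634 rad.
Law of sines: k = m·sin K/sin M ≈ 898.09.
Law of sines: l = m·sin L/sin M ≈ 491.7.
Median from M: ½√(2·k² + 2·l² − m²) ≈ 498.22.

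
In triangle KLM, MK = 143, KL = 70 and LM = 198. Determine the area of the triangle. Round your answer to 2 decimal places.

area ≈ 3612.82

Semiperimeter s = (198 + 143 + 70)/2 = 205.5.
Heron's formula: area = √(205.5·7.5·62.5·135.5) ≈ 3612.8.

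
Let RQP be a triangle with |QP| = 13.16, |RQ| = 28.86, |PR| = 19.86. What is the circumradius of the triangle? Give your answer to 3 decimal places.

By the law of cosines, cos R = (|PR|² + |RQ|² − |QP|²) / (2·|PR|·|RQ|) ≈ 0.91958, so ∠R ≈ 23.14°.
Circumradius = |QP|/(2 sin R) ≈ 16.747.

16.747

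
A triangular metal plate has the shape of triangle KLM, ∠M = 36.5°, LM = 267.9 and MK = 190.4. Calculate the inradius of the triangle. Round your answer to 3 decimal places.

r ≈ 48.969

By the law of cosines, KL² = LM² + MK² − 2·LM·MK·cos M = 26016, so KL ≈ 161.29.
Area = ½·LM·MK·sin M ≈ 15170.
Semiperimeter s = (267.9+190.4+161.29)/2 = 309.8.
Inradius = area/s = 15170/309.8 ≈ 48.969.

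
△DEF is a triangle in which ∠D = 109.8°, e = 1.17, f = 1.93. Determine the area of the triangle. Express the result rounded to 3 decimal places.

area ≈ 1.062

Area = ½·e·f·sin D ≈ 1.0623.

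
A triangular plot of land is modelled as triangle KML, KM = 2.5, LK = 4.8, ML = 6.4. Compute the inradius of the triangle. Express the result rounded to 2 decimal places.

Semiperimeter s = (6.4 + 4.8 + 2.5)/2 = 6.85.
Heron's formula: area = √(6.85·0.45·2.05·4.35) ≈ 5.2429.
Inradius = area/s = 5.2429/6.85 ≈ 0.76539.

r ≈ 0.77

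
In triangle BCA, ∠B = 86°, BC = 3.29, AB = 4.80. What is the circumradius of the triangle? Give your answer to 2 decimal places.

By the law of cosines, CA² = AB² + BC² − 2·AB·BC·cos B = 31.661, so CA ≈ 5.6268.
Area = ½·AB·BC·sin B ≈ 7.8768.
Circumradius = CA/(2 sin B) ≈ 2.8203.

R ≈ 2.82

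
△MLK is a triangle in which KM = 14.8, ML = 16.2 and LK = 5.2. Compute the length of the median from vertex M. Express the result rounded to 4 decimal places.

Median from M: ½√(2·KM² + 2·ML² − LK²) ≈ 15.296.

15.2964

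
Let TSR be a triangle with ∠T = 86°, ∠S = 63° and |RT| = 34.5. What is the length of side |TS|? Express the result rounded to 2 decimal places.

The third angle is ∠R = 180° − ∠T − ∠S = 31.00°.
Law of sines: |TS| = |RT|·sin R/sin S ≈ 19.942.

19.94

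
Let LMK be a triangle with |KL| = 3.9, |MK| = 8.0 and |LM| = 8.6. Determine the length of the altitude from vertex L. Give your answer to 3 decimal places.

Semiperimeter s = (8 + 3.9 + 8.6)/2 = 10.25.
Heron's formula: area = √(10.25·2.25·6.35·1.65) ≈ 15.545.
The altitude from L has length 2·area/|MK| ≈ 3.8862.

3.886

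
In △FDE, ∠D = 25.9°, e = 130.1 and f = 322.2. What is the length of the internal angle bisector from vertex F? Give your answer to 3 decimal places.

57.064

By the law of cosines, d² = e² + f² − 2·e·f·cos D = 45323, so d ≈ 212.89.
Law of cosines again: cos F = (d² + e² − f²)/(2·d·e) ≈ -0.75032, so ∠F ≈ 138.62°.
The bisector from F has length 2·d·e·cos(∠F/2)/(d+e) ≈ 57.064.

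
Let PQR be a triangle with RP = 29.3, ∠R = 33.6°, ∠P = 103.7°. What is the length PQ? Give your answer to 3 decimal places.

The third angle is ∠Q = 180° − ∠R − ∠P = 42.70°.
Law of sines: PQ = RP·sin R/sin Q ≈ 23.909.

23.909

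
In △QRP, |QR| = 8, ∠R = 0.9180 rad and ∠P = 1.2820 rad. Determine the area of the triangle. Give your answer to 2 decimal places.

The third angle is ∠Q = π − ∠R − ∠P = 0.9416 rad.
Law of sines: |RP| = |QR|·sin Q/sin P ≈ 6.7474.
Law of sines: |PQ| = |QR|·sin R/sin P ≈ 6.6297.
Area = ½·|QR|·|RP|·sin R ≈ 21.44.

area ≈ 21.44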